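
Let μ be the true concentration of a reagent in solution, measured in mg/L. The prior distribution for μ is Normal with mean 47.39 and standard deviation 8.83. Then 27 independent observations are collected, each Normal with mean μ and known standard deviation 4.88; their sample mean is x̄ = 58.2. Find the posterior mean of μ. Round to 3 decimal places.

Posterior mean ≈ 58.079

With known σ, the Normal prior is conjugate. Weight on the data is w = (n/σ²)/(n/σ² + 1/τ₀²) = 1.13377/(1.13377+0.0128256) = 0.98881.
Posterior mean = w·x̄ + (1−w)·μ₀ = 0.98881·58.2 + 0.011186·47.39 = 58.079.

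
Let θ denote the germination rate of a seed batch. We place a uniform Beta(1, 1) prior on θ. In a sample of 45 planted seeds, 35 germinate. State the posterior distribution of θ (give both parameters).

The binomial likelihood is conjugate to the Beta prior: with 35 successes and 10 failures, the posterior is Beta(1+35, 1+10) = Beta(36, 11).

Posterior: Beta(36, 11)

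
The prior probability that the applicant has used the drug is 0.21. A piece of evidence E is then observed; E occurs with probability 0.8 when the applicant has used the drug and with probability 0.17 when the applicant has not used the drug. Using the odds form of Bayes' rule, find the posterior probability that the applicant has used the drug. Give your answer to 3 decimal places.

Posterior probability ≈ 0.556

Prior odds = 0.21/(1−0.21) = 0.26582. In log-odds, ln(0.26582) = -1.3249.
Add log likelihood ratio: ln(4.7059) = 1.5488.
Posterior log-odds = 0.22389, so posterior odds = exp(0.22389) = 1.2509. Converting, P(H|E) = 1.2509/2.2509 = 0.556.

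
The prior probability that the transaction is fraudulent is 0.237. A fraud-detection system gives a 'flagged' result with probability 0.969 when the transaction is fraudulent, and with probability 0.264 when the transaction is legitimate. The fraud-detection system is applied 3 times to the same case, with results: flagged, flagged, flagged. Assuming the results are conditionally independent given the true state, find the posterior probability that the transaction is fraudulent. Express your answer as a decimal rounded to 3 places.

Let H be the event that the transaction is fraudulent; start with P(H) = 0.237. P('flagged'|H) = 0.969, P('flagged'|¬H) = 0.264.
Update on result 1 ('flagged'): P(H) ← 0.969·0.2370 / (0.969·0.2370 + 0.264·0.7630) = 0.22965/0.43108 = 0.5327.
Update on result 2 ('flagged'): P(H) ← 0.969·0.5327 / (0.969·0.5327 + 0.264·0.4673) = 0.51622/0.63958 = 0.8071.
Update on result 3 ('flagged'): P(H) ← 0.969·0.8071 / (0.969·0.8071 + 0.264·0.1929) = 0.78210/0.83302 = 0.9389.

Posterior P(H) ≈ 0.939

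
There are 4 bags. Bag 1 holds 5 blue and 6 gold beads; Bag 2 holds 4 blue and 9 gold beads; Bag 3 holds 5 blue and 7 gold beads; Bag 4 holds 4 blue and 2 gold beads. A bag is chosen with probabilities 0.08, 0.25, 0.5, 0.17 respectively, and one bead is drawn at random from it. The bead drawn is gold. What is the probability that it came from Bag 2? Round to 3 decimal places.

Tabulate prior·likelihood by source: [1] prior 0.08, lik 0.5455, product 0.04364; [2] prior 0.25, lik 0.6923, product 0.1731; [3] prior 0.5, lik 0.5833, product 0.2917; [4] prior 0.17, lik 0.3333, product 0.05667.
Normalizing constant = 0.56505; the posterior for Bag 2 is its product over the sum, 0.1731/0.56505 = 0.306.

Posterior probability ≈ 0.306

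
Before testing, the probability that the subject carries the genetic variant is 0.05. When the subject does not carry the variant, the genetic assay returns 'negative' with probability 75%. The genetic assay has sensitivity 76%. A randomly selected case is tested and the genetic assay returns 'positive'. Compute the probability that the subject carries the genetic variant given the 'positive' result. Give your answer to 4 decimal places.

P(H | E) ≈ 0.1379

Write H for 'the subject carries the genetic variant'. Prior odds H:¬H = 0.05/0.95 = 0.052632. For the 'positive' outcome, the likelihood ratio is 0.76/0.25 = 3.0400.
Posterior odds = 0.052632 × 3.0400 = 0.16000, so P(H|E) = 0.16000/(1+0.16000) = 0.1379.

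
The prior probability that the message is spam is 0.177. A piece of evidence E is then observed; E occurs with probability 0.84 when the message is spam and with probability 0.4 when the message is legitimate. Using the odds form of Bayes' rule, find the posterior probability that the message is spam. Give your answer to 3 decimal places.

Posterior probability ≈ 0.311

Prior odds = 0.177/(1−0.177) = 0.21507.
Likelihood ratio for E = 0.84/0.4 = 2.1000.
Posterior odds = prior odds × LR = 0.45164.
Posterior probability = odds/(1+odds) = 0.45164/1.4516 = 0.311.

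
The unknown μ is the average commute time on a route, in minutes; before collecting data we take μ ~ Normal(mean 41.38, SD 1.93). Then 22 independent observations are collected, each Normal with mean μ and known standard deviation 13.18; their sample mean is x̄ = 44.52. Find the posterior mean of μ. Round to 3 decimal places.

Posterior mean ≈ 42.386

With known σ, the Normal prior is conjugate. Weight on the data is w = (n/σ²)/(n/σ² + 1/τ₀²) = 0.126646/(0.126646+0.268464) = 0.32053.
Posterior mean = w·x̄ + (1−w)·μ₀ = 0.32053·44.52 + 0.67947·41.38 = 42.386.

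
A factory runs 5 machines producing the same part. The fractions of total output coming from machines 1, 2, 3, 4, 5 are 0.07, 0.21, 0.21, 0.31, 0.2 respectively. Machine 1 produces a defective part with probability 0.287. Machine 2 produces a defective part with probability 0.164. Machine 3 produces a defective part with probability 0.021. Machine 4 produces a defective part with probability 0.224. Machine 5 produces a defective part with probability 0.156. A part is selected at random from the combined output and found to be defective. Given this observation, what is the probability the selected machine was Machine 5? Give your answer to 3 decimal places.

Posterior probability ≈ 0.196

Tabulate prior·likelihood by source: [1] prior 0.07, lik 0.287, product 0.02009; [2] prior 0.21, lik 0.164, product 0.03444; [3] prior 0.21, lik 0.021, product 0.004410; [4] prior 0.31, lik 0.224, product 0.06944; [5] prior 0.2, lik 0.156, product 0.03120.
Normalizing constant = 0.15958; the posterior for Machine 5 is its product over the sum, 0.03120/0.15958 = 0.196.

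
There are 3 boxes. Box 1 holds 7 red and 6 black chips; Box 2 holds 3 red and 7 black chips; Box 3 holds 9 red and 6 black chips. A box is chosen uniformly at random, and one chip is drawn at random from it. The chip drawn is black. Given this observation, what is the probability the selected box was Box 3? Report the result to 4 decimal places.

P(black|Box 1) = 0.4615; P(black|Box 2) = 0.7; P(black|Box 3) = 0.4.
Prior × likelihood for each source: 0.333333·0.4615=0.1538, 0.333333·0.7=0.2333, 0.333333·0.4=0.1333. Summing gives P(black) = 0.52051.
P(Box 3 | black) = 0.1333 / 0.52051 = 0.2562.

Posterior probability ≈ 0.2562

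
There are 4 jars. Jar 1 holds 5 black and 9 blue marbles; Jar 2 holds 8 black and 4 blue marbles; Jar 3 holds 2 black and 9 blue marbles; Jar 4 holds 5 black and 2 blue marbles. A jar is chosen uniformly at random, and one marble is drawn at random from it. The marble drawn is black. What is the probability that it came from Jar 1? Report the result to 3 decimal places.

Posterior probability ≈ 0.186

Tabulate prior·likelihood by source: [1] prior 0.25, lik 0.3571, product 0.08929; [2] prior 0.25, lik 0.6667, product 0.1667; [3] prior 0.25, lik 0.1818, product 0.04545; [4] prior 0.25, lik 0.7143, product 0.1786.
Normalizing constant = 0.47998; the posterior for Jar 1 is its product over the sum, 0.08929/0.47998 = 0.186.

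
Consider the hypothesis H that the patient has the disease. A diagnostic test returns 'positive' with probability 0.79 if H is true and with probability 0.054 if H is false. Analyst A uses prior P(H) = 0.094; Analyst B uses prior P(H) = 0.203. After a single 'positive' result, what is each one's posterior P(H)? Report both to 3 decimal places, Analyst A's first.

Analyst A: 0.603; Analyst B: 0.788

The likelihood ratio for a 'positive' result is 0.79/0.054 = 14.630.
Analyst A: prior odds 0.094/0.906 = 0.10375; posterior odds 1.5179; posterior probability 0.603.
Analyst B: prior odds 0.203/0.797 = 0.25471; posterior odds 3.7262; posterior probability 0.788.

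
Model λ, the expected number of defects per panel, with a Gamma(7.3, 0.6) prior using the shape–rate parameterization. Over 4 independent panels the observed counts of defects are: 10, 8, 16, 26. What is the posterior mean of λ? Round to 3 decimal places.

Posterior mean ≈ 14.630

Total count ∑xᵢ = 60 over n = 4 panels.
Gamma is conjugate to the Poisson likelihood: posterior is Gamma(shape = 7.3+60 = 67.3, rate = 0.6+4 = 4.6).
E[λ | data] = 67.3/4.6 = 14.630.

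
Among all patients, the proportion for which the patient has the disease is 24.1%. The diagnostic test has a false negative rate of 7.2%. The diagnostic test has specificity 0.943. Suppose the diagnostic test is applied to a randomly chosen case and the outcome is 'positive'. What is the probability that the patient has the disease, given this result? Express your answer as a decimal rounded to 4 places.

P(H | E) ≈ 0.8379

Write H for 'the patient has the disease'. Prior odds H:¬H = 0.241/0.759 = 0.31752. For the 'positive' outcome, the likelihood ratio is 0.928/0.057 = 16.281.
Posterior odds = 0.31752 × 16.281 = 5.1695, so P(H|E) = 5.1695/(1+5.1695) = 0.8379.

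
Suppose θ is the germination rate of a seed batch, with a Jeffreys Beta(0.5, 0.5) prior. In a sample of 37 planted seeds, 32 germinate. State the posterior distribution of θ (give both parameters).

Posterior: Beta(32.5, 5.5)

Observing 32 successes and 5 failures updates Beta(0.5, 0.5) by adding the success and failure counts to the two shape parameters: α = 0.5+32 = 32.5, β = 0.5+5 = 5.5.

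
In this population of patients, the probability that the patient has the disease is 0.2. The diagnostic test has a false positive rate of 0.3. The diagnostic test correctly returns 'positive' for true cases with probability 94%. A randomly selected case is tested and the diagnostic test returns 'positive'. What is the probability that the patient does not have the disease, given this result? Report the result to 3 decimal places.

P(¬H | E) ≈ 0.561

Write H for 'the patient has the disease'. Prior odds H:¬H = 0.2/0.8 = 0.25000. For the 'positive' outcome, the likelihood ratio is 0.94/0.3 = 3.1333.
Posterior odds = 0.25000 × 3.1333 = 0.78333, so P(H|E) = 0.78333/(1+0.78333) = 0.439. Then P(¬H|E) = 1 − 0.439 = 0.561.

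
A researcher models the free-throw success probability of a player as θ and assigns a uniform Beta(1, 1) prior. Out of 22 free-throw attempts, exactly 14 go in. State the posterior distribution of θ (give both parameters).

Observing 14 successes and 8 failures updates Beta(1, 1) by adding the success and failure counts to the two shape parameters: α = 1+14 = 15, β = 1+8 = 9.

Posterior: Beta(15, 9)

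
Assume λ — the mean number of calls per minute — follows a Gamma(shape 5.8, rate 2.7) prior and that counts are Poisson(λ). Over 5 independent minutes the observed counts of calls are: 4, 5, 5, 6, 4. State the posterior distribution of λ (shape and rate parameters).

Total count ∑xᵢ = 24 over n = 5 minutes.
Gamma is conjugate to the Poisson likelihood: posterior is Gamma(shape = 5.8+24 = 29.8, rate = 2.7+5 = 7.7).

Posterior: Gamma(shape=29.8, rate=7.7)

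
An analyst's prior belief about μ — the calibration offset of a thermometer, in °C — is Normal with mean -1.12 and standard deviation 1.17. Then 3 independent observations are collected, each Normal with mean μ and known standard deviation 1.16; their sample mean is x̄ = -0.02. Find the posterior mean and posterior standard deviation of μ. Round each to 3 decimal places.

With known σ, the Normal prior is conjugate. Weight on the data is w = (n/σ²)/(n/σ² + 1/τ₀²) = 2.22949/(2.22949+0.730514) = 0.75321.
Posterior mean = w·x̄ + (1−w)·μ₀ = 0.75321·-0.02 + 0.24679·-1.12 = -0.291. Posterior variance = 1/(2.22949+0.730514) = 0.337838, so SD = 0.581.

Posterior mean ≈ -0.291; posterior SD ≈ 0.581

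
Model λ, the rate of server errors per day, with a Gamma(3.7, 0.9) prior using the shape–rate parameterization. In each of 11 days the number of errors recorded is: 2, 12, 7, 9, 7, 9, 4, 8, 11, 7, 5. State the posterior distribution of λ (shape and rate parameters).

Posterior: Gamma(shape=84.7, rate=11.9)

Total count ∑xᵢ = 81 over n = 11 days.
Gamma is conjugate to the Poisson likelihood: posterior is Gamma(shape = 3.7+81 = 84.7, rate = 0.9+11 = 11.9).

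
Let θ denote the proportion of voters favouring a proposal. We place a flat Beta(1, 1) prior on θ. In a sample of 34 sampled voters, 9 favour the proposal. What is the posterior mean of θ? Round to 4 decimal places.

The binomial likelihood is conjugate to the Beta prior: with 9 successes and 25 failures, the posterior is Beta(1+9, 1+25) = Beta(10, 26).
E[θ | data] = 10/(10+26) = 0.2778.

Posterior mean ≈ 0.2778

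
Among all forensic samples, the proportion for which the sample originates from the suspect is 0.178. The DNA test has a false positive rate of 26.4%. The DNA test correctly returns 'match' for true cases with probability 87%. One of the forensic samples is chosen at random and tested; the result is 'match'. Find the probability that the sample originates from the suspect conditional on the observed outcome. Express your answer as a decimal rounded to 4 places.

P(H | E) ≈ 0.4164

Let H be the event that the sample originates from the suspect. P(H) = 0.178, so P(¬H) = 0.822. With E the 'match' result, P(E|H) = 0.87 and P(E|¬H) = 0.264.
P(E) = 0.87·0.178 + 0.264·0.822 = 0.15486 + 0.21701 = 0.37187.
By Bayes' theorem, P(H|E) = 0.15486 / 0.37187 = 0.4164.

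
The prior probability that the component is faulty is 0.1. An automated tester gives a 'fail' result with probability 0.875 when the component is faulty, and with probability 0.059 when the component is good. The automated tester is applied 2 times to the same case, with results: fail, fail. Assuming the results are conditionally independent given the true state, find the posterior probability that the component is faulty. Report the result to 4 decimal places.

Posterior P(H) ≈ 0.9607

Let H be the event that the component is faulty; start with P(H) = 0.1. P('fail'|H) = 0.875, P('fail'|¬H) = 0.059.
Update on result 1 ('fail'): P(H) ← 0.875·0.1000 / (0.875·0.1000 + 0.059·0.9000) = 0.087500/0.14060 = 0.6223.
Update on result 2 ('fail'): P(H) ← 0.875·0.6223 / (0.875·0.6223 + 0.059·0.3777) = 0.54454/0.56682 = 0.9607.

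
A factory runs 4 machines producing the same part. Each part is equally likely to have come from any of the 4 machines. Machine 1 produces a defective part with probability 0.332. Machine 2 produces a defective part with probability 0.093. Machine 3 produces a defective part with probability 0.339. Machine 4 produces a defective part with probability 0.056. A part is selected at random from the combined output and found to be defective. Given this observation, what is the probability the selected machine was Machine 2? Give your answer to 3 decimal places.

Posterior probability ≈ 0.113

P(defective|M1) = 0.332; P(defective|M2) = 0.093; P(defective|M3) = 0.339; P(defective|M4) = 0.056.
Prior × likelihood for each source: 0.25·0.332=0.08300, 0.25·0.093=0.02325, 0.25·0.339=0.08475, 0.25·0.056=0.01400. Summing gives P(defective) = 0.20500.
P(Machine 2 | defective) = 0.02325 / 0.20500 = 0.113.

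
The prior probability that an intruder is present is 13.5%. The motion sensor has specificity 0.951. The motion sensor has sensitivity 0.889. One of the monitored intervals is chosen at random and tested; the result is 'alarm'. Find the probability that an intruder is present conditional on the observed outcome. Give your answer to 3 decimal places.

P(H | E) ≈ 0.739

Let H be the event that an intruder is present. P(H) = 0.135, so P(¬H) = 0.865. With E the 'alarm' result, P(E|H) = 0.889 and P(E|¬H) = 0.049.
P(E) = 0.889·0.135 + 0.049·0.865 = 0.12002 + 0.042385 = 0.16240.
By Bayes' theorem, P(H|E) = 0.12002 / 0.16240 = 0.739.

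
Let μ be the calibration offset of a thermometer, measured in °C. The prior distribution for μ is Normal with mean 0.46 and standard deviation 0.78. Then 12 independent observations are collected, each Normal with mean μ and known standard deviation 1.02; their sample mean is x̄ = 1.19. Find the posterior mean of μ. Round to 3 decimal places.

With known σ, the Normal prior is conjugate. Weight on the data is w = (n/σ²)/(n/σ² + 1/τ₀²) = 11.5340/(11.5340+1.64366) = 0.87527.
Posterior mean = w·x̄ + (1−w)·μ₀ = 0.87527·1.19 + 0.12473·0.46 = 1.099.

Posterior mean ≈ 1.099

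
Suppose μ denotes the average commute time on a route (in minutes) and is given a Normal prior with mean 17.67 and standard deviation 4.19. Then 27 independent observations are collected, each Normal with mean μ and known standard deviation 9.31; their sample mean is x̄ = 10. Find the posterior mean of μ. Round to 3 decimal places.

With known σ, the Normal prior is conjugate. Weight on the data is w = (n/σ²)/(n/σ² + 1/τ₀²) = 0.311505/(0.311505+0.0569603) = 0.84541.
Posterior mean = w·x̄ + (1−w)·μ₀ = 0.84541·10 + 0.15459·17.67 = 11.186.

Posterior mean ≈ 11.186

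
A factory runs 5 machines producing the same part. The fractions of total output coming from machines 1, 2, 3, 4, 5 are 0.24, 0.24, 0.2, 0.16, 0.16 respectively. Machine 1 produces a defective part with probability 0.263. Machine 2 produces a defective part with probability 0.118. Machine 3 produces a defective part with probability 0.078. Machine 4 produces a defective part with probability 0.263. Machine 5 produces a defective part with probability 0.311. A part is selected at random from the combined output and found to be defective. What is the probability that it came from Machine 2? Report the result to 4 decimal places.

Posterior probability ≈ 0.1424

P(defective|M1) = 0.263; P(defective|M2) = 0.118; P(defective|M3) = 0.078; P(defective|M4) = 0.263; P(defective|M5) = 0.311.
Prior × likelihood for each source: 0.24·0.263=0.06312, 0.24·0.118=0.02832, 0.2·0.078=0.01560, 0.16·0.263=0.04208, 0.16·0.311=0.04976. Summing gives P(defective) = 0.19888.
P(Machine 2 | defective) = 0.02832 / 0.19888 = 0.1424.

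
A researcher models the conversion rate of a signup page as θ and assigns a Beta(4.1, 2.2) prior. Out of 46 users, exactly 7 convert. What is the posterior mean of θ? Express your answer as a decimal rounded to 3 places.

Posterior mean ≈ 0.212

The binomial likelihood is conjugate to the Beta prior: with 7 successes and 39 failures, the posterior is Beta(4.1+7, 2.2+39) = Beta(11.1, 41.2).
Posterior mean = α/(α+β) = 11.1/52.3 = 0.212.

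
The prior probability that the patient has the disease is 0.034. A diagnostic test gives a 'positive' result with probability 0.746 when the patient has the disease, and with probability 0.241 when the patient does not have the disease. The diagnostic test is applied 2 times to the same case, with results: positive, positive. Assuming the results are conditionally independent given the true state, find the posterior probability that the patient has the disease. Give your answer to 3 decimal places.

With H the event that the patient has the disease, the joint likelihood of the observed sequence is P(data|H) = 0.746·0.746 = 0.55652 and P(data|¬H) = 0.241·0.241 = 0.058081.
Bayes: P(H|data) = 0.034·0.55652 / (0.034·0.55652 + 0.966·0.058081) = 0.018922/0.075028 = 0.2522.

Posterior P(H) ≈ 0.252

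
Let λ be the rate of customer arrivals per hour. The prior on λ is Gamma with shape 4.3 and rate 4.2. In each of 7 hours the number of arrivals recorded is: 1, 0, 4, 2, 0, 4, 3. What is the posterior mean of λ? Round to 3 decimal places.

Total count ∑xᵢ = 14 over n = 7 hours.
Gamma is conjugate to the Poisson likelihood: posterior is Gamma(shape = 4.3+14 = 18.3, rate = 4.2+7 = 11.2).
E[λ | data] = 18.3/11.2 = 1.634.

Posterior mean ≈ 1.634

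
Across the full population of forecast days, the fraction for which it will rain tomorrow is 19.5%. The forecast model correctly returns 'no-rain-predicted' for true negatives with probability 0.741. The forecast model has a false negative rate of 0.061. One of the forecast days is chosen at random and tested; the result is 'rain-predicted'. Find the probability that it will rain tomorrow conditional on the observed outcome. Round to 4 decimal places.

P(H | E) ≈ 0.4676

Write H for 'it will rain tomorrow'. Prior odds H:¬H = 0.195/0.805 = 0.24224. For the 'rain-predicted' outcome, the likelihood ratio is 0.939/0.259 = 3.6255.
Posterior odds = 0.24224 × 3.6255 = 0.87822, so P(H|E) = 0.87822/(1+0.87822) = 0.4676.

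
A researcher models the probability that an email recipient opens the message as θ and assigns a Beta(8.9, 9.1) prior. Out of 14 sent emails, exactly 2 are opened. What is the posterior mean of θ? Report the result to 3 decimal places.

Posterior mean ≈ 0.341

The binomial likelihood is conjugate to the Beta prior: with 2 successes and 12 failures, the posterior is Beta(8.9+2, 9.1+12) = Beta(10.9, 21.1).
E[θ | data] = 10.9/(10.9+21.1) = 0.341.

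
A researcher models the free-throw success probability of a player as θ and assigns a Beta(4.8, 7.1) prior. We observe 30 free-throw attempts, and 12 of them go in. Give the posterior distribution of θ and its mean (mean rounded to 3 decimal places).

Observing 12 successes and 18 failures updates Beta(4.8, 7.1) by adding the success and failure counts to the two shape parameters: α = 4.8+12 = 16.8, β = 7.1+18 = 25.1.
Posterior mean = α/(α+β) = 16.8/41.9 = 0.401.

Posterior: Beta(16.8, 25.1); mean ≈ 0.401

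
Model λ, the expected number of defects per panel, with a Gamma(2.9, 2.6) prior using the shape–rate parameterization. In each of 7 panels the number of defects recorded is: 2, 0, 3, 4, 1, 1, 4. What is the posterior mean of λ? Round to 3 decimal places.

Total count ∑xᵢ = 15 over n = 7 panels.
Gamma is conjugate to the Poisson likelihood: posterior is Gamma(shape = 2.9+15 = 17.9, rate = 2.6+7 = 9.6).
E[λ | data] = 17.9/9.6 = 1.865.

Posterior mean ≈ 1.865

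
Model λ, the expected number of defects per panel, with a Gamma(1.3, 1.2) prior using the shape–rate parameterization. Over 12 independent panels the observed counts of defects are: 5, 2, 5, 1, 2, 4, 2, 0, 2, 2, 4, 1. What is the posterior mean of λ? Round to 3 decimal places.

The Poisson likelihood adds the total count to the shape and the number of exposure periods to the rate. Here ∑xᵢ = 30 and n = 12, so shape 1.3→31.3 and rate 1.2→13.2.
E[λ | data] = 31.3/13.2 = 2.371.

Posterior mean ≈ 2.371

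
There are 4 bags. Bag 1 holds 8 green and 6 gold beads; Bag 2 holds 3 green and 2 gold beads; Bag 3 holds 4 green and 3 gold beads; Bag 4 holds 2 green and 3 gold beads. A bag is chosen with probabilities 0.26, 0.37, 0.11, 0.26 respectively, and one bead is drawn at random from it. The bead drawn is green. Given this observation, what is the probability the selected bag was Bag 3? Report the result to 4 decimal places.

P(green|Bag 1) = 0.5714; P(green|Bag 2) = 0.6; P(green|Bag 3) = 0.5714; P(green|Bag 4) = 0.4.
Prior × likelihood for each source: 0.26·0.5714=0.1486, 0.37·0.6=0.2220, 0.11·0.5714=0.06286, 0.26·0.4=0.1040. Summing gives P(green) = 0.53743.
P(Bag 3 | green) = 0.06286 / 0.53743 = 0.1170.

Posterior probability ≈ 0.1170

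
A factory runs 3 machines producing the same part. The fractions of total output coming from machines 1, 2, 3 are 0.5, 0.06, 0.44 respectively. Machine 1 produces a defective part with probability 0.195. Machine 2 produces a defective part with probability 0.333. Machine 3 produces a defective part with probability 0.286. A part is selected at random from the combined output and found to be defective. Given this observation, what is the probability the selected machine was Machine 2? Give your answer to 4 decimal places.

Posterior probability ≈ 0.0821

Tabulate prior·likelihood by source: [1] prior 0.5, lik 0.195, product 0.09750; [2] prior 0.06, lik 0.333, product 0.01998; [3] prior 0.44, lik 0.286, product 0.1258.
Normalizing constant = 0.24332; the posterior for Machine 2 is its product over the sum, 0.01998/0.24332 = 0.0821.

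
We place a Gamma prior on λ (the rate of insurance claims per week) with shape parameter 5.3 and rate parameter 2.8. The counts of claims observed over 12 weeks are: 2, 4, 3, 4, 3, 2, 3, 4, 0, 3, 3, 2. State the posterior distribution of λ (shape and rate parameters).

Posterior: Gamma(shape=38.3, rate=14.8)

Total count ∑xᵢ = 33 over n = 12 weeks.
Gamma is conjugate to the Poisson likelihood: posterior is Gamma(shape = 5.3+33 = 38.3, rate = 2.8+12 = 14.8).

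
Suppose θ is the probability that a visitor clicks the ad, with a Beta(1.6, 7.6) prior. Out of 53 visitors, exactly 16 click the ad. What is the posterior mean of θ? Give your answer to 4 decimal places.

Posterior mean ≈ 0.2830

The binomial likelihood is conjugate to the Beta prior: with 16 successes and 37 failures, the posterior is Beta(1.6+16, 7.6+37) = Beta(17.6, 44.6).
E[θ | data] = 17.6/(17.6+44.6) = 0.2830.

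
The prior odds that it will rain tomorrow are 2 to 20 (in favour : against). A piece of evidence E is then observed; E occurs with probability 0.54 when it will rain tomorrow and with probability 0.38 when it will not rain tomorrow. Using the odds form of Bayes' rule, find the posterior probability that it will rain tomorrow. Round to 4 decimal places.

Prior odds = 2/20 = 0.10000. In log-odds, ln(0.10000) = -2.3026.
Add log likelihood ratio: ln(1.4211) = 0.35140.
Posterior log-odds = -1.9512, so posterior odds = exp(-1.9512) = 0.14211. Converting, P(H|E) = 0.14211/1.1421 = 0.1244.

Posterior probability ≈ 0.1244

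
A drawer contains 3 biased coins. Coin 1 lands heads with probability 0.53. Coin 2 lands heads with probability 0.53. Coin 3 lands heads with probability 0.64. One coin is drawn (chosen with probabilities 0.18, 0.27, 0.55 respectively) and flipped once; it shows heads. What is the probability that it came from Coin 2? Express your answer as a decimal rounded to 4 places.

Tabulate prior·likelihood by source: [1] prior 0.18, lik 0.53, product 0.09540; [2] prior 0.27, lik 0.53, product 0.1431; [3] prior 0.55, lik 0.64, product 0.3520.
Normalizing constant = 0.59050; the posterior for Coin 2 is its product over the sum, 0.1431/0.59050 = 0.2423.

Posterior probability ≈ 0.2423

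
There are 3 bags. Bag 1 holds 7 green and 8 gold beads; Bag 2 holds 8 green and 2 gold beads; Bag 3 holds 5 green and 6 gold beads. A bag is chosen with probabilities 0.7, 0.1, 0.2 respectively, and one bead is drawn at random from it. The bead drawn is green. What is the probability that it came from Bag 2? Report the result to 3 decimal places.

Tabulate prior·likelihood by source: [1] prior 0.7, lik 0.4667, product 0.3267; [2] prior 0.1, lik 0.8, product 0.08000; [3] prior 0.2, lik 0.4545, product 0.09091.
Normalizing constant = 0.49758; the posterior for Bag 2 is its product over the sum, 0.08000/0.49758 = 0.161.

Posterior probability ≈ 0.161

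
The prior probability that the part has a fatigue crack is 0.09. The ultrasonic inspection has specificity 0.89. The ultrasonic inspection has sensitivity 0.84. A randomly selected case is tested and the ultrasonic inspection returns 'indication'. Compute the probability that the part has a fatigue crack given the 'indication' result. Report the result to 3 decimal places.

P(H | E) ≈ 0.430

Let H be the event that the part has a fatigue crack. P(H) = 0.09, so P(¬H) = 0.91. With E the 'indication' result, P(E|H) = 0.84 and P(E|¬H) = 0.11.
P(E) = 0.84·0.09 + 0.11·0.91 = 0.075600 + 0.10010 = 0.17570.
By Bayes' theorem, P(H|E) = 0.075600 / 0.17570 = 0.430.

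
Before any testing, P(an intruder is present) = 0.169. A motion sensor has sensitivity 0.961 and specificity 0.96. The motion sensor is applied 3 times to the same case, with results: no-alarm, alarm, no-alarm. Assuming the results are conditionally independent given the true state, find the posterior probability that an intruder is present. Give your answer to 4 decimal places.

Let H be the event that an intruder is present; start with P(H) = 0.169. P('alarm'|H) = 0.961, P('alarm'|¬H) = 0.04.
Update on result 1 ('no-alarm'): P(H) ← 0.039·0.1690 / (0.039·0.1690 + 0.96·0.8310) = 0.0065910/0.80435 = 0.0082.
Update on result 2 ('alarm'): P(H) ← 0.961·0.0082 / (0.961·0.0082 + 0.04·0.9918) = 0.0078746/0.047547 = 0.1656.
Update on result 3 ('no-alarm'): P(H) ← 0.039·0.1656 / (0.039·0.1656 + 0.96·0.8344) = 0.0064591/0.80747 = 0.0080.

Posterior P(H) ≈ 0.0080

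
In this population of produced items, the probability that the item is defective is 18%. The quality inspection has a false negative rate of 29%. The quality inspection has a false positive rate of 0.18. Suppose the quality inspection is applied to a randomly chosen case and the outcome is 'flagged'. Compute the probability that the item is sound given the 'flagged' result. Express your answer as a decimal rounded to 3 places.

P(¬H | E) ≈ 0.536

Let H be the event that the item is defective. P(H) = 0.18, so P(¬H) = 0.82. With E the 'flagged' result, P(E|H) = 0.71 and P(E|¬H) = 0.18.
P(E) = 0.71·0.18 + 0.18·0.82 = 0.12780 + 0.14760 = 0.27540.
By Bayes' theorem, P(H|E) = 0.12780 / 0.27540 = 0.464. Hence P(¬H|E) = 1 − 0.464 = 0.536.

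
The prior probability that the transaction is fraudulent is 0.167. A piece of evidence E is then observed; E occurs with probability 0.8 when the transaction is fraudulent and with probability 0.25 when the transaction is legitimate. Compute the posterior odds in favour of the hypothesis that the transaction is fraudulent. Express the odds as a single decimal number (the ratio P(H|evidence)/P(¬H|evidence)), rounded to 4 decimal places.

Posterior odds ≈ 0.6415

Prior odds = 0.167/(1−0.167) = 0.20048.
Likelihood ratio for E = 0.8/0.25 = 3.2000.
Posterior odds = prior odds × LR = 0.64154.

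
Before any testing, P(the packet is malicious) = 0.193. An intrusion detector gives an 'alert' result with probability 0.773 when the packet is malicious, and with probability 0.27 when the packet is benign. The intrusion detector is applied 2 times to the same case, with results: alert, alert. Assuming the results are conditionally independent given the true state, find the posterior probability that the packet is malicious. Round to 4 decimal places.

Posterior P(H) ≈ 0.6622

Let H be the event that the packet is malicious; start with P(H) = 0.193. P('alert'|H) = 0.773, P('alert'|¬H) = 0.27.
Update on result 1 ('alert'): P(H) ← 0.773·0.1930 / (0.773·0.1930 + 0.27·0.8070) = 0.14919/0.36708 = 0.4064.
Update on result 2 ('alert'): P(H) ← 0.773·0.4064 / (0.773·0.4064 + 0.27·0.5936) = 0.31416/0.47443 = 0.6622.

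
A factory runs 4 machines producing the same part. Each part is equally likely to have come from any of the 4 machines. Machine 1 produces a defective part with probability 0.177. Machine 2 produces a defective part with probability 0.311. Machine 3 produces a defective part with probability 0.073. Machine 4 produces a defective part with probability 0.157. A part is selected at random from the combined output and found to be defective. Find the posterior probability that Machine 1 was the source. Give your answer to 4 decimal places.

P(defective|M1) = 0.177; P(defective|M2) = 0.311; P(defective|M3) = 0.073; P(defective|M4) = 0.157.
Prior × likelihood for each source: 0.25·0.177=0.04425, 0.25·0.311=0.07775, 0.25·0.073=0.01825, 0.25·0.157=0.03925. Summing gives P(defective) = 0.17950.
P(Machine 1 | defective) = 0.04425 / 0.17950 = 0.2465.

Posterior probability ≈ 0.2465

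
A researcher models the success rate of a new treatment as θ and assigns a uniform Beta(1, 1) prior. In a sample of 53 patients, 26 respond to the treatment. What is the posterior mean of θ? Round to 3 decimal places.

Posterior mean ≈ 0.491

Observing 26 successes and 27 failures updates Beta(1, 1) by adding the success and failure counts to the two shape parameters: α = 1+26 = 27, β = 1+27 = 28.
Posterior mean = α/(α+β) = 27/55 = 0.491.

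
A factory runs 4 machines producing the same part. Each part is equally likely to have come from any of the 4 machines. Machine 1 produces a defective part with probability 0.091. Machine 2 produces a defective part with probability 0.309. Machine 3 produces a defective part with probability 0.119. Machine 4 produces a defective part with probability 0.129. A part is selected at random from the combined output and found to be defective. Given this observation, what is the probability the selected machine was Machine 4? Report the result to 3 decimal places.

Posterior probability ≈ 0.199

Tabulate prior·likelihood by source: [1] prior 0.25, lik 0.091, product 0.02275; [2] prior 0.25, lik 0.309, product 0.07725; [3] prior 0.25, lik 0.119, product 0.02975; [4] prior 0.25, lik 0.129, product 0.03225.
Normalizing constant = 0.16200; the posterior for Machine 4 is its product over the sum, 0.03225/0.16200 = 0.199.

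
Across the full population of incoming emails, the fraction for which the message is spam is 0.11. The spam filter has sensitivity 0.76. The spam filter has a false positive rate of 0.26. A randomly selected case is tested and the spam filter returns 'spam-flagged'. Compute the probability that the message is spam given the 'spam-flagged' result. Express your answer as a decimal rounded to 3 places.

Write H for 'the message is spam'. Prior odds H:¬H = 0.11/0.89 = 0.12360. For the 'spam-flagged' outcome, the likelihood ratio is 0.76/0.26 = 2.9231.
Posterior odds = 0.12360 × 2.9231 = 0.36128, so P(H|E) = 0.36128/(1+0.36128) = 0.265.

P(H | E) ≈ 0.265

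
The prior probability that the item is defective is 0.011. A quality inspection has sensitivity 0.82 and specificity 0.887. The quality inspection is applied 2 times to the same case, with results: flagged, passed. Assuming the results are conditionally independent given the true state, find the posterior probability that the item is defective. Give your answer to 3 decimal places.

Let H be the event that the item is defective; start with P(H) = 0.011. P('flagged'|H) = 0.82, P('flagged'|¬H) = 0.113.
Update on result 1 ('flagged'): P(H) ← 0.82·0.0110 / (0.82·0.0110 + 0.113·0.9890) = 0.0090200/0.12078 = 0.0747.
Update on result 2 ('passed'): P(H) ← 0.18·0.0747 / (0.18·0.0747 + 0.887·0.9253) = 0.013443/0.83420 = 0.0161.

Posterior P(H) ≈ 0.016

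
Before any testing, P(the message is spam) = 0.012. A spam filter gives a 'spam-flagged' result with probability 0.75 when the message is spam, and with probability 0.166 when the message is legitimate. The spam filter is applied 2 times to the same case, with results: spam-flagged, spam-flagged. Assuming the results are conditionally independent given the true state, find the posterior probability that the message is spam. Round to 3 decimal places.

Let H be the event that the message is spam; start with P(H) = 0.012. P('spam-flagged'|H) = 0.75, P('spam-flagged'|¬H) = 0.166.
Update on result 1 ('spam-flagged'): P(H) ← 0.75·0.0120 / (0.75·0.0120 + 0.166·0.9880) = 0.0090000/0.17301 = 0.0520.
Update on result 2 ('spam-flagged'): P(H) ← 0.75·0.0520 / (0.75·0.0520 + 0.166·0.9480) = 0.039016/0.19638 = 0.1987.

Posterior P(H) ≈ 0.199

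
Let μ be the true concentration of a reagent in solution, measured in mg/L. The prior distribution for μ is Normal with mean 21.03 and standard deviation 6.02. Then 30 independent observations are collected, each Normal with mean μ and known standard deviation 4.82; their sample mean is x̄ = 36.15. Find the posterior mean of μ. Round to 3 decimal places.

Prior precision 1/τ₀² = 1/6.02² = 0.0275935; data precision n/σ² = 30/4.82² = 1.29130.
Posterior precision = 0.0275935 + 1.29130 = 1.31889.
Posterior mean = (0.0275935·21.03 + 1.29130·36.15) / 1.31889 = 35.834.

Posterior mean ≈ 35.834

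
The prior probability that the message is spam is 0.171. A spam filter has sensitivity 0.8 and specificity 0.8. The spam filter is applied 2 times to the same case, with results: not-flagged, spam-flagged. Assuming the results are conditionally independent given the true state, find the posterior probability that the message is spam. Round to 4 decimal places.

Posterior P(H) ≈ 0.1710

With H the event that the message is spam, the joint likelihood of the observed sequence is P(data|H) = 0.2·0.8 = 0.16000 and P(data|¬H) = 0.8·0.2 = 0.16000.
Bayes: P(H|data) = 0.171·0.16000 / (0.171·0.16000 + 0.829·0.16000) = 0.027360/0.16000 = 0.1710.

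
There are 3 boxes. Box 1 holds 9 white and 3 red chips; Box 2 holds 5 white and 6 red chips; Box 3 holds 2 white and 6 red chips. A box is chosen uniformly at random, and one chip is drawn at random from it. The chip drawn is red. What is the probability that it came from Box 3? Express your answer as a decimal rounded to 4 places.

Tabulate prior·likelihood by source: [1] prior 0.333333, lik 0.25, product 0.08333; [2] prior 0.333333, lik 0.5455, product 0.1818; [3] prior 0.333333, lik 0.75, product 0.2500.
Normalizing constant = 0.51515; the posterior for Box 3 is its product over the sum, 0.2500/0.51515 = 0.4853.

Posterior probability ≈ 0.4853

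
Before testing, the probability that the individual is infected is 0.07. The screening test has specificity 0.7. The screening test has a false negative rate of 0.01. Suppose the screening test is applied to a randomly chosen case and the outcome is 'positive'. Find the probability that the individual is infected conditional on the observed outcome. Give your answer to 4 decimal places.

P(H | E) ≈ 0.1990

Write H for 'the individual is infected'. Prior odds H:¬H = 0.07/0.93 = 0.075269. For the 'positive' outcome, the likelihood ratio is 0.99/0.3 = 3.3000.
Posterior odds = 0.075269 × 3.3000 = 0.24839, so P(H|E) = 0.24839/(1+0.24839) = 0.1990.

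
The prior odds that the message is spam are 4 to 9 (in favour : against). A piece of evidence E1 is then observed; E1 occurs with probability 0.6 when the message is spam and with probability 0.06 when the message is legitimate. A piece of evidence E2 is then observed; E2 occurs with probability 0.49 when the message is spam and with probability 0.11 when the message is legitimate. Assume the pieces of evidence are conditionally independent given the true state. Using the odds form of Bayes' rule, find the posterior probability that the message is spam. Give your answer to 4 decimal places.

Prior odds = 4/9 = 0.44444. In log-odds, ln(0.44444) = -0.81093.
Add log likelihood ratios: ln(10.000) + ln(4.4545) = 3.7965.
Posterior log-odds = 2.9856, so posterior odds = exp(2.9856) = 19.798. Converting, P(H|E) = 19.798/20.798 = 0.9519.

Posterior probability ≈ 0.9519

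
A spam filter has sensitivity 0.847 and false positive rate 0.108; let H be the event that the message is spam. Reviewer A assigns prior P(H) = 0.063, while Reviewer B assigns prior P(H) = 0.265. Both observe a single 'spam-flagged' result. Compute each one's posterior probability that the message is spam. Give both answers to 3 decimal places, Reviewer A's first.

Reviewer A: 0.345; Reviewer B: 0.739

P('+'|H) = 0.847, P('+'|¬H) = 0.108.
Reviewer A: numerator 0.847·0.063 = 0.053361; evidence = 0.053361+0.108·0.937 = 0.15456; posterior = 0.345.
Reviewer B: numerator 0.847·0.265 = 0.22446; evidence = 0.22446+0.108·0.735 = 0.30384; posterior = 0.739.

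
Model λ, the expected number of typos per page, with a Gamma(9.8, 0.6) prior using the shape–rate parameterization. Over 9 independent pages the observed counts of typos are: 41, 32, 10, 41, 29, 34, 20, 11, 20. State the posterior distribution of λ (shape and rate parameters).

Posterior: Gamma(shape=247.8, rate=9.6)

The Poisson likelihood adds the total count to the shape and the number of exposure periods to the rate. Here ∑xᵢ = 238 and n = 9, so shape 9.8→247.8 and rate 0.6→9.6.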